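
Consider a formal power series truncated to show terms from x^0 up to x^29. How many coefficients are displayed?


From x^0 to x^29 inclusive, the count is 29 - 0 + 1 = 30.

30


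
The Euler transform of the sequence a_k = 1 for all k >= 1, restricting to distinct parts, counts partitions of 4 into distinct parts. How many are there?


Partitions of 4 into distinct parts can be computed via generating function.
Product (1+x)(1+x^2)(1+x^3)...
The coefficient of x^4 = 2

2


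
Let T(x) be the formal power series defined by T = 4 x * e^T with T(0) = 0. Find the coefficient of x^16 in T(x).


Apply the Lagrange inversion formula: if T = 4 x * phi(T) with phi(t) = e^t, then
[x^n] T = 4^n * (1/n) [t^(n-1)] phi(t)^n = 4^n * (1/n) [t^(n-1)] e^(n t) = 4^n * (1/n) * n^(n-1) / (n-1)! = 4^n * n^(n-1) / n!.
When c = 1 this is the Cayley count of rooted labeled trees on n vertices, divided by n!.
For n = 16: 4^16 * 16^15 / 16! = 4294967296 * 1152921504606846976/20922789888000 = 151115727451828646838272/638512875.

151115727451828646838272/638512875


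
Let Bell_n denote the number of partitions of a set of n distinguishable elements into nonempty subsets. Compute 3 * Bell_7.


Bell_7 can be computed from the Bell triangle or from Dobinski's identity Bell_n = (1/e) * sum_{k>=0} k^n / k!.
Computing Bell_7 = 877.
Then 3 * 877 = 2631.

2631


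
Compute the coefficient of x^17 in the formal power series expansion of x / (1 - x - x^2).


Let f(x) = sum_{k>=0} a_k x^k. Multiplying f(x) * (1 - x - x^2) = x and matching coefficients gives a_0 = 0, a_1 = 1, and a_k = a_{k-1} + a_{k-2} for k >= 2. These are the Fibonacci numbers F_k.
Iterating from F_0 = 0, F_1 = 1:
F_0=0, F_1=1, F_2=1, F_3=2, F_4=3, F_5=5, F_6=8, F_7=13, F_8=21, F_9=34, ...
F_17 = 1597.

1597


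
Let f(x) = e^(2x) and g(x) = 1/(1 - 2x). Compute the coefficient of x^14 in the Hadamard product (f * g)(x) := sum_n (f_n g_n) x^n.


Expanding: f_k = 2^k/k! (from e^(2x)) and g_k = 2^k (from 1/(1 - 2x)). So the Hadamard coefficient (f * g)_k = 2^k 2^k / k! = (4)^k / k!.
For k = 14: 4^14/14! = 268435456/87178291200 = 131072/42567525.

131072/42567525


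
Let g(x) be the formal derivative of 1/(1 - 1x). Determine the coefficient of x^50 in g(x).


Differentiate termwise: d/dx sum_{k>=0} 1^k x^k = sum_{k>=1} k 1^k x^(k-1) = sum_{j>=0} (j+1) 1^(j+1) x^j.
Equivalently, d/dx [1/(1 - 1x)] = 1/(1 - 1x)^2.
For j = 50: 51 * 1^51 = 51 * 1 = 51.

51


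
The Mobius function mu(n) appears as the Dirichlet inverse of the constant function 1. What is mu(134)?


134 = 2 * 67 (all distinct primes).
mu(134) = (-1)^2 = 1

1


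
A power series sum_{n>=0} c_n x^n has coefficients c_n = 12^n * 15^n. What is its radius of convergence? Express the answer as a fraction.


By the root test (Cauchy-Hadamard), the radius is R = 1 / limsup_n |c_n|^(1/n).
Here |c_n|^(1/n) = (12^n * 15^n)^(1/n) = 12 * 15 = 180 for all n.
So R = 1/180 = 1/180.

1/180


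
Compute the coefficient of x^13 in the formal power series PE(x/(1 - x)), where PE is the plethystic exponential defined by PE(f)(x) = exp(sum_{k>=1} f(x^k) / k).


For f(x) = x/(1 - x) we have
sum_{k>=1} f(x^k) / k = sum_{k>=1} (1/k) * x^k / (1 - x^k) = sum_{k, m >= 1} x^(k m) / k,
which after exponentiating simplifies to
PE(x/(1 - x)) = prod_{k>=1} 1 / (1 - x^k).
This is the generating function for the partition function p(n), so the coefficient of x^13 is p(13).
Computing p(13) by dynamic programming over parts 1, 2, ..., 13: p(13) = 101.

101


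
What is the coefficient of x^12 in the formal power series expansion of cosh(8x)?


The Maclaurin series is cosh(t) = sum_{m>=0} t^(2m) / (2m)!, so substituting t = 8x, only even powers of x are nonzero, with coefficient of x^(2m) equal to 8^(2m) / (2m)!.
For x^12 the coefficient is 8^12/12! = 68719476736/479001600 = 67108864/467775.

67108864/467775


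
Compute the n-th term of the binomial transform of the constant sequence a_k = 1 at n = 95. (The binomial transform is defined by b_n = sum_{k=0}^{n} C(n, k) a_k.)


With a_k = 1 for all k, b_n = sum_{k=0}^{n} C(n, k) = 2^n by the binomial theorem.
For n = 95: 2^95 = 39614081257132168796771975168.

39614081257132168796771975168


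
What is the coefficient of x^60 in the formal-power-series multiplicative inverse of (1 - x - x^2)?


Let the inverse be f(x) = sum_{k>=0} a_k x^k. From f(x) * (1 - x - x^2) = 1 and matching coefficients:
 x^0: a_0 = 1.
 x^1: a_1 - a_0 = 0, so a_1 = 1.
 x^k (k >= 2): a_k - a_{k-1} - a_{k-2} = 0, i.e. a_k = a_{k-1} + a_{k-2}.
This is the Fibonacci-type recurrence shifted so that a_0 = a_1 = 1.
Iterating: a_0=1, a_1=1, a_2=2, a_3=3, a_4=5, a_5=8, a_6=13, a_7=21, a_8=34, a_9=55, ...
a_60 = 2504730781961.

2504730781961


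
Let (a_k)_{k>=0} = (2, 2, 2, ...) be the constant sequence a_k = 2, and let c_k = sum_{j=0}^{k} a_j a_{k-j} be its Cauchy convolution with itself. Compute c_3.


Since a_j = 2 for all j >= 0, the convolution sum becomes
c_k = sum_{j=0}^{k} 2 * 2 = 4 * (k + 1).
Equivalently, the generating function of (a_k) is 2/(1 - x) and its square is 4/(1 - x)^2 = sum_{k>=0} 4(k + 1) x^k.
For k = 3: 4 * 4 = 16.

16


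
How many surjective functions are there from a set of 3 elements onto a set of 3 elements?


By inclusion-exclusion on which target elements are missed, the number of surjections from an n-set onto a k-set is
surj(n, k) = sum_{j=0}^{k} (-1)^j C(k, j) (k - j)^n.
Equivalently surj(n, k) = k! * S(n, k), where S(n, k) is the Stirling number of the second kind.
For n = 3, k = 3:
S(3, 3) = 1, so
surj = 3! * 1 = 6 * 1 = 6.

6


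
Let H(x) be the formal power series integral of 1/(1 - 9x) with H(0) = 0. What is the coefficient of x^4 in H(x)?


1/(1 - 9x) = sum_{k>=0} 9^k x^k. Integrating termwise with H(0) = 0:
H(x) = sum_{k>=0} 9^k x^(k+1) / (k+1) = sum_{m>=1} 9^(m-1) x^m / m.
For m = 4: 9^3/4 = 729/4 = 729/4.

729/4


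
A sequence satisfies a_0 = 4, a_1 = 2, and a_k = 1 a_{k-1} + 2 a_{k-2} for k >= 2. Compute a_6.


The characteristic equation is t^2 - 1 t - 2 = 0, with roots r_1 = 2 and r_2 = -1 (so c_1 = r_1 + r_2, c_2 = -r_1 r_2 as required).
One can use the closed form a_n = A r_1^n + B r_2^n, but direct iteration is more reliable:
a_0 = 4, a_1 = 2, a_2 = 10, a_3 = 14, a_4 = 34, a_5 = 62, a_6 = 130.
So a_6 = 130.

130


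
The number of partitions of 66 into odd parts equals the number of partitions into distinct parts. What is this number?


Computing partitions of 66 into odd parts (1, 3, 5, ...):
Using the generating function prod_{k>=0} 1/(1-x^(2k+1)),
the count is 20132

20132


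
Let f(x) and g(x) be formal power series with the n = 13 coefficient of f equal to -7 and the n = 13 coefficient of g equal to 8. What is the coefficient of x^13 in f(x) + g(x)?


Addition of formal power series is termwise.
The coefficient of x^13 in f + g = -7 + 8
= 1

1


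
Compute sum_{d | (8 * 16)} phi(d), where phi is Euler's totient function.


First, 8 * 16 = 128. One classical identity is sum_{d | n} phi(d) = n (each k in [1, n] has a unique gcd with n, and among the k's with gcd(k, n) = n/d there are phi(d) of them). So the sum equals 128. We also verify directly:
Divisors of 128: 1, 2, 4, 8, 16, 32, 64, 128.
phi values: 1, 1, 2, 4, 8, 16, 32, 64.
Sum = 128.

128


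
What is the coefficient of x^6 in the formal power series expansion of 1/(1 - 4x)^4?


The general identity 1/(1 - c x)^r = sum_{k>=0} c^k C(k + r - 1, r - 1) x^k follows by substituting y = c x into 1/(1 - y)^r = sum_{k>=0} C(k + r - 1, r - 1) y^k.
For c = 4, r = 4, k = 6:
4^6 * C(9, 3) = 4096 * 84 = 344064.

344064


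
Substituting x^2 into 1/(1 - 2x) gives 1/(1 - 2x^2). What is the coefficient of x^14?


The coefficient of x^(2m) in 1/(1 - 2x^2) is 2^m.
With n = 14 = 2*7, the coefficient is 2^7 = 128.

128


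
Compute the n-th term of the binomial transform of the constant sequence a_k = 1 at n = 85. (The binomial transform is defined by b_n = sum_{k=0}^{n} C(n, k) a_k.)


With a_k = 1 for all k, b_n = sum_{k=0}^{n} C(n, k) = 2^n by the binomial theorem.
For n = 85: 2^85 = 38685626227668133590597632.

38685626227668133590597632


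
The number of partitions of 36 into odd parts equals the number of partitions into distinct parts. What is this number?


Computing partitions of 36 into odd parts (1, 3, 5, ...):
Using the generating function prod_{k>=0} 1/(1-x^(2k+1)),
the count is 668

668


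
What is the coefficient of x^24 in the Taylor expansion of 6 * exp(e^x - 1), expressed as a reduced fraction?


exp(e^x - 1) = sum_{k>=0} Bell_k x^k / k!, where Bell_k is the k-th Bell number.
So the coefficient of x^24 is 6 * Bell_24 / 24!.
Computing: Bell_24 = 445958869294805289 and 24! = 620448401733239439360000, giving
6 * 445958869294805289/620448401733239439360000 = 148652956431601763/34469355651846635520000.

148652956431601763/34469355651846635520000


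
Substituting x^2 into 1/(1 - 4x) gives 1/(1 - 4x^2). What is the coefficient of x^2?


The coefficient of x^(2m) in 1/(1 - 4x^2) is 4^m.
With n = 2 = 2*1, the coefficient is 4^1 = 4.

4


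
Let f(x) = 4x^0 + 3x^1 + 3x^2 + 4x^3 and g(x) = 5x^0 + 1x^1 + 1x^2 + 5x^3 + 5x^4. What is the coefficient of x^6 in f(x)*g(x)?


Cauchy product at x^6:
3*5 + 4*5
= 35

35


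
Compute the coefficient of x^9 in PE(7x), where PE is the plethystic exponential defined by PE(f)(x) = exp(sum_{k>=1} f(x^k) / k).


With f(x) = 7x, the exponent is sum_{k>=1} 7 x^k / k = 7 * (-ln(1 - x)). Exponentiating:
PE(7x) = exp(-7 ln(1 - x)) = 1/(1 - x)^7.
By the negative binomial expansion, [x^n] 1/(1 - x)^7 = C(n + 6, 6).
For n = 9: C(15, 6) = 5005.

5005


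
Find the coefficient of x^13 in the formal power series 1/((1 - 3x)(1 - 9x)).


By partial fractions or Cauchy convolution:
The coefficient equals sum_{k=0}^{13} 3^k * 9^(13-k).
= 3812797945332

3812797945332


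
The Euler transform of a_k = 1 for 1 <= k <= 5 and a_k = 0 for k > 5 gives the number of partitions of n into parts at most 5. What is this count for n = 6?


Partitions of 6 into parts at most 5:
Using generating function (1-x)^(-1)(1-x^2)^(-1)...(1-x^5)^(-1),
the coefficient of x^6 = 10

10


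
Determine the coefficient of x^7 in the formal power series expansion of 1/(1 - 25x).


The geometric series identity gives 1/(1 - c x) = sum_{k>=0} c^k x^k, so the coefficient of x^k is c^k.
Here c = 25 and k = 7.
Computing: 25^7 = 6103515625

6103515625


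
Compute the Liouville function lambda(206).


The Liouville function is lambda(k) = (-1)^Omega(k), where Omega(k) counts the prime factors of k with multiplicity.
Factoring: 206 = 2 * 103, so Omega(206) = 2.
lambda(206) = (-1)^2 = 1.

1


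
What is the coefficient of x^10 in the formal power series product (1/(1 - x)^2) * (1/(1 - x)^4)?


Combine the factors: (1/(1 - x)^2) * (1/(1 - x)^4) = 1/(1 - x)^6.
Then use 1/(1 - x)^r = sum_{k>=0} C(k + r - 1, r - 1) x^k with r = 6 and k = 10:
C(15, 5) = 3003.

3003


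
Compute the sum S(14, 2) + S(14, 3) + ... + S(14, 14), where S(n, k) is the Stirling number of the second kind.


By definition, S(n, k) counts partitions of an n-set into exactly k nonempty blocks.
Computing row n = 14 for k = 2..14:
S(14, k): 8191, 788970, 10391745, 40075035, 63436373, 49329280, 20912320, 5135130, 752752, 66066, 3367, 91, 1
Sum = 190899321.

190899321


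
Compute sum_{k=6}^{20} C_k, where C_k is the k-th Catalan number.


C_6 through C_20: 132, 429, 1430, 4862, 16796, 58786, 208012, 742900, 2674440, 9694845, 35357670, 129644790, 477638700, 1767263190, 6564120420
Sum = 132 + 429 + 1430 + 4862 + 16796 + 58786 + 208012 + 742900 + 2674440 + 9694845 + 35357670 + 129644790 + 477638700 + 1767263190 + 6564120420
= 8987427402

8987427402


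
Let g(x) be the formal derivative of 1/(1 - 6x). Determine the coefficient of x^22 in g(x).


Differentiate termwise: d/dx sum_{k>=0} 6^k x^k = sum_{k>=1} k 6^k x^(k-1) = sum_{j>=0} (j+1) 6^(j+1) x^j.
Equivalently, d/dx [1/(1 - 6x)] = 6/(1 - 6x)^2.
For j = 22: 23 * 6^23 = 23 * 789730223053602816 = 18163795130232864768.

18163795130232864768


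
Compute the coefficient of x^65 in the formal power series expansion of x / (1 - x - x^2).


Let f(x) = sum_{k>=0} a_k x^k. Multiplying f(x) * (1 - x - x^2) = x and matching coefficients gives a_0 = 0, a_1 = 1, and a_k = a_{k-1} + a_{k-2} for k >= 2. These are the Fibonacci numbers F_k.
Iterating from F_0 = 0, F_1 = 1:
F_0=0, F_1=1, F_2=1, F_3=2, F_4=3, F_5=5, F_6=8, F_7=13, F_8=21, F_9=34, ...
F_65 = 17167680177565.

17167680177565


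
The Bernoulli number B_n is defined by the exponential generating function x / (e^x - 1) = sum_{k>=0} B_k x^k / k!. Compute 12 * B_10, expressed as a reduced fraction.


Bernoulli numbers can also be computed recursively via B_0 = 1 and sum_{j=0}^{m} C(m+1, j) B_j = 0 for m >= 1. Odd-index Bernoulli numbers vanish for k >= 3.
Computing B_10 = 5/66, so 12 * B_10 = 12 * 5/66 = 10/11.

10/11


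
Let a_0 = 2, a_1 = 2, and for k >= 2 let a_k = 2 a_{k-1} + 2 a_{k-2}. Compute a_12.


Iterating the recurrence forward:
a_0 = 2
a_1 = 2
a_2 = 2*2 + 2*2 = 8
a_3 = 2*8 + 2*2 = 20
a_4 = 2*20 + 2*8 = 56
a_5 = 2*56 + 2*20 = 152
a_6 = 2*152 + 2*56 = 416
a_7 = 2*416 + 2*152 = 1136
a_8 = 2*1136 + 2*416 = 3104
a_9 = 2*3104 + 2*1136 = 8480
a_10 = 2*8480 + 2*3104 = 23168
a_11 = 2*23168 + 2*8480 = 63296
a_12 = 2*63296 + 2*23168 = 172928
So a_12 = 172928.

172928


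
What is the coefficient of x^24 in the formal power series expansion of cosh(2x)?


The Maclaurin series is cosh(t) = sum_{m>=0} t^(2m) / (2m)!, so substituting t = 2x, only even powers of x are nonzero, with coefficient of x^(2m) equal to 2^(2m) / (2m)!.
For x^24 the coefficient is 2^24/24! = 16777216/620448401733239439360000 = 4/147926426347074375.

4/147926426347074375


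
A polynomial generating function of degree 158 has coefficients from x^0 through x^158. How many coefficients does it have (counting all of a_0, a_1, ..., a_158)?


A polynomial of degree 158 takes the form a_0 + a_1 x + ... + a_158 x^158.
The number of coefficients is 158 + 1 = 159.

159


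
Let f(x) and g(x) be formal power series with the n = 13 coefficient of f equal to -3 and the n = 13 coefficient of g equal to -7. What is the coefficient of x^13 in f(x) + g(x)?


Addition of formal power series is termwise.
The coefficient of x^13 in f + g = -3 + -7
= -10

-10


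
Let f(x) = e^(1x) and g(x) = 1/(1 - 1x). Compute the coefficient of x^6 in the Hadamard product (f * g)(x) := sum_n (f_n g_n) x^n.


Expanding: f_k = 1^k/k! (from e^(1x)) and g_k = 1^k (from 1/(1 - 1x)). So the Hadamard coefficient (f * g)_k = 1^k 1^k / k! = (1)^k / k!.
For k = 6: 1^6/6! = 1/720 = 1/720.

1/720


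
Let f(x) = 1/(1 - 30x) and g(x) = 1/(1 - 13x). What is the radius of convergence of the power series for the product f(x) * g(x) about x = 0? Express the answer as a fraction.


The radius of 1/(1 - 30x) is 1/30 (nearest singularity at x = 1/30), and the radius of 1/(1 - 13x) is 1/13.
The product f(x)*g(x) = 1/((1 - 30x)(1 - 13x)) has singularities at both 1/30 and 1/13, so its radius of convergence is the distance to the nearest one:
min(1/30, 1/13) = 1/30.

1/30


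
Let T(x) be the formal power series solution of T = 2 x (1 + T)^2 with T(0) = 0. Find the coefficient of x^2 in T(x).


Apply the Lagrange inversion formula: if T = 2 x * phi(T) with phi(t) = (1 + t)^2, then [x^n] T = 2^n * (1/n) [t^(n-1)] phi(t)^n = 2^n * (1/n) [t^(n-1)] (1 + t)^(2n) = 2^n * (1/n) C(2n, n-1).
Using the identity C(2n, n-1) = C(2n, n) * n / (n+1), the unscaled factor equals C(2n, n) / (n+1) = C_n, the n-th Catalan number.
For n = 2: C_2 = C(4, 2) / 3 = 6/3 = 2.
With the 2^2 = 4 factor, the coefficient is 4 * 2 = 8.

8


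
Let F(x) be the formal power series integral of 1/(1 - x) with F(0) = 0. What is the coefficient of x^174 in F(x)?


1/(1 - x) = sum_{k>=0} x^k. Integrating termwise and using F(0) = 0 gives
F(x) = sum_{k>=0} x^(k+1) / (k+1) = sum_{m>=1} x^m / m = -ln(1 - x).
So the coefficient of x^174 is 1/174 = 1/174.

1/174


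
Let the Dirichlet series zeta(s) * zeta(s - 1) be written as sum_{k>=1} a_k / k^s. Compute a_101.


Convolution gives a_k = sum_{d | k} d * 1 = sum_{d | k} d = sigma(k), the sum of positive divisors of k.
For k = 101, the divisors are 1, 101, so
sigma(101) = 1 + 101 = 102.

102


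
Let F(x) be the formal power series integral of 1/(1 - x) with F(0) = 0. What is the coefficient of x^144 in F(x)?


1/(1 - x) = sum_{k>=0} x^k. Integrating termwise and using F(0) = 0 gives
F(x) = sum_{k>=0} x^(k+1) / (k+1) = sum_{m>=1} x^m / m = -ln(1 - x).
So the coefficient of x^144 is 1/144 = 1/144.

1/144


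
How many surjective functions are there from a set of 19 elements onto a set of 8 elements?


By inclusion-exclusion on which target elements are missed, the number of surjections from an n-set onto a k-set is
surj(n, k) = sum_{j=0}^{k} (-1)^j C(k, j) (k - j)^n.
Equivalently surj(n, k) = k! * S(n, k), where S(n, k) is the Stirling number of the second kind.
For n = 19, k = 8:
S(19, 8) = 1709751003480, so
surj = 8! * 1709751003480 = 40320 * 1709751003480 = 68937160460313600.

68937160460313600


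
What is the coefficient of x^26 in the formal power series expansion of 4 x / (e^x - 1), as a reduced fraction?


The exponential generating function for Bernoulli numbers is
x / (e^x - 1) = sum_{k>=0} B_k x^k / k!.
So the coefficient of x^26 in 4 x / (e^x - 1) is 4 B_26 / 26!.
Computing: B_26 = 8553103/6, 26! = 403291461126605635584000000, giving
4 * 8553103/6 / 403291461126605635584000000 = 657931/46533630129992957952000000.

657931/46533630129992957952000000


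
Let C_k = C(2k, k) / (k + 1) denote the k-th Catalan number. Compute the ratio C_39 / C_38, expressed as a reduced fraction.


Using C_k = (2k)! / (k! (k+1)!), the ratio C_{k+1}/C_k simplifies to
C_{k+1}/C_k = [(2k+2)! / ((k+1)! (k+2)!)] * [k! (k+1)! / (2k)!]
 = (2k+2)(2k+1) / ((k+1)(k+2)) = 2(2k+1) / (k+2).
For k = 38: 2(2*38 + 1) / (38 + 2) = 154/40 = 77/20.

77/20


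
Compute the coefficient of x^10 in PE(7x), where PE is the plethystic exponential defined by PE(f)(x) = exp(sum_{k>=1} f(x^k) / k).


With f(x) = 7x, the exponent is sum_{k>=1} 7 x^k / k = 7 * (-ln(1 - x)). Exponentiating:
PE(7x) = exp(-7 ln(1 - x)) = 1/(1 - x)^7.
By the negative binomial expansion, [x^n] 1/(1 - x)^7 = C(n + 6, 6).
For n = 10: C(16, 6) = 8008.

8008


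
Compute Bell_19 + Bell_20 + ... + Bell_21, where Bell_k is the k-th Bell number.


Recall Bell_k counts set partitions of a k-set (with Bell_0 = 1 by convention).
Bell_19 through Bell_21: 5832742205057, 51724158235372, 474869816156751
Sum = 5832742205057 + 51724158235372 + 474869816156751 = 532426716597180.

532426716597180


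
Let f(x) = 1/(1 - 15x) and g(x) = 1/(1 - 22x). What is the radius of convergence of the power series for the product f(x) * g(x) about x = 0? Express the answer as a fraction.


The radius of 1/(1 - 15x) is 1/15 (nearest singularity at x = 1/15), and the radius of 1/(1 - 22x) is 1/22.
The product f(x)*g(x) = 1/((1 - 15x)(1 - 22x)) has singularities at both 1/15 and 1/22, so its radius of convergence is the distance to the nearest one:
min(1/15, 1/22) = 1/22.

1/22


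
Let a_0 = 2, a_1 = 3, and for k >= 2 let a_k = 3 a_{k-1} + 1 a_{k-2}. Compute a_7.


Iterating the recurrence forward:
a_0 = 2
a_1 = 3
a_2 = 3*3 + 1*2 = 11
a_3 = 3*11 + 1*3 = 36
a_4 = 3*36 + 1*11 = 119
a_5 = 3*119 + 1*36 = 393
a_6 = 3*393 + 1*119 = 1298
a_7 = 3*1298 + 1*393 = 4287
So a_7 = 4287.

4287


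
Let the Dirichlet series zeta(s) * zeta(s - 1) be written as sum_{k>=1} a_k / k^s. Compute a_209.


Convolution gives a_k = sum_{d | k} d * 1 = sum_{d | k} d = sigma(k), the sum of positive divisors of k.
For k = 209, the divisors are 1, 11, 19, 209, so
sigma(209) = 1 + 11 + 19 + 209 = 240.

240


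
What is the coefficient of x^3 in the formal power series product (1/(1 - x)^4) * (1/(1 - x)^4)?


Combine the factors: (1/(1 - x)^4) * (1/(1 - x)^4) = 1/(1 - x)^8.
Then use 1/(1 - x)^r = sum_{k>=0} C(k + r - 1, r - 1) x^k with r = 8 and k = 3:
C(10, 7) = 120.

120


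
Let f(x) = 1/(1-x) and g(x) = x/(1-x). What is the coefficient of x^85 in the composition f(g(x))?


First simplify the composition: f(g(x)) = 1/(1 - x/(1-x)) = (1-x)/((1-x) - x) = (1-x)/(1-2x).
Now extract the coefficient. Write (1-x)/(1-2x) = 1/(1-2x) - x/(1-2x).
The coefficient of x^n in 1/(1-2x) is 2^n, and in x/(1-2x) is 2^(n-1) (for n >= 1).
So the coefficient of x^85 is 2^85 - 2^84 = 38685626227668133590597632 - 19342813113834066795298816 = 19342813113834066795298816.

19342813113834066795298816


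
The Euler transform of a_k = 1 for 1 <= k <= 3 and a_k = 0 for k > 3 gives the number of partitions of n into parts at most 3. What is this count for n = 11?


Partitions of 11 into parts at most 3:
Using generating function (1-x)^(-1)(1-x^2)^(-1)(1-x^3)^(-1),
the coefficient of x^11 = 16

16


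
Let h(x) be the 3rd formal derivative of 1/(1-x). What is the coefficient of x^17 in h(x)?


Differentiating 3 times: d^3/dx^3 [1/(1-x)] = 3!/(1-x)^4.
The expansion 1/(1-x)^4 = sum_{k>=0} C(k+3, 3) x^k, so the coefficient of x^n in 3!/(1-x)^4 is 3! * C(n+3, 3).
For n = 17: 6 * C(20, 3) = 6 * 1140 = 6840

6840


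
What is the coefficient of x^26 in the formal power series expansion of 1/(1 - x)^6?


The negative binomial / multiset identity is
1/(1 - x)^r = sum_{k>=0} C(k + r - 1, r - 1) x^k.
Here r = 6 and k = 26, so the coefficient is
C(26 + 5, 5) = C(31, 5)
= 169911

169911


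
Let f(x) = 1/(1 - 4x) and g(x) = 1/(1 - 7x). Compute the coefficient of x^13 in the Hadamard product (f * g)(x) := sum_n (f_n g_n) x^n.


f has coefficients f_k = 4^k and g has coefficients g_k = 7^k, so the Hadamard product has coefficient (f*g)_k = 4^k * 7^k = 28^k.
For k = 13: 28^13 = 6502111422497947648.

6502111422497947648


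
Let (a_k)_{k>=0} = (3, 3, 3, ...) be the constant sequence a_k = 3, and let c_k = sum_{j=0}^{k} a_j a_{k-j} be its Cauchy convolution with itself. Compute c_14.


Since a_j = 3 for all j >= 0, the convolution sum becomes
c_k = sum_{j=0}^{k} 3 * 3 = 9 * (k + 1).
Equivalently, the generating function of (a_k) is 3/(1 - x) and its square is 9/(1 - x)^2 = sum_{k>=0} 9(k + 1) x^k.
For k = 14: 9 * 15 = 135.

135


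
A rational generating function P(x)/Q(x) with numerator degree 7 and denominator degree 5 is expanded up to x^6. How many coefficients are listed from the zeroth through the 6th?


Expanding up to x^6 gives the coefficients for x^0, x^1, ..., x^6.
That is 6 + 1 = 7 coefficients in total.

7


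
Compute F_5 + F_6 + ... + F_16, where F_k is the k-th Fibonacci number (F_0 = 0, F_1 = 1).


Use the identity sum_{k=0}^{N} F_k = F_{N+2} - 1 (which follows from F_{k+2} - F_{k+1} = F_k). Then
sum_{k=5}^{16} F_k = (F_{18} - 1) - (F_{6} - 1) = F_{18} - F_{6}.
Computing: F_{18} = 2584, F_{6} = 8, so
Sum = 2584 - 8 = 2576.

2576


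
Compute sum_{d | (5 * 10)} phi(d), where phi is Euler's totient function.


First, 5 * 10 = 50. One classical identity is sum_{d | n} phi(d) = n (each k in [1, n] has a unique gcd with n, and among the k's with gcd(k, n) = n/d there are phi(d) of them). So the sum equals 50. We also verify directly:
Divisors of 50: 1, 2, 5, 10, 25, 50.
phi values: 1, 1, 4, 4, 20, 20.
Sum = 50.

50


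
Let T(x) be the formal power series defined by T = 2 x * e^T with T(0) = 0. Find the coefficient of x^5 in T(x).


Apply the Lagrange inversion formula: if T = 2 x * phi(T) with phi(t) = e^t, then
[x^n] T = 2^n * (1/n) [t^(n-1)] phi(t)^n = 2^n * (1/n) [t^(n-1)] e^(n t) = 2^n * (1/n) * n^(n-1) / (n-1)! = 2^n * n^(n-1) / n!.
When c = 1 this is the Cayley count of rooted labeled trees on n vertices, divided by n!.
For n = 5: 2^5 * 5^4 / 5! = 32 * 625/120 = 500/3.

500/3


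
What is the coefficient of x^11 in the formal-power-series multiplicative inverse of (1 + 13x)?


The inverse is 1/(1 + 13x). Apply the geometric identity 1/(1 - y) = sum_{k>=0} y^k with y = -13x:
1/(1 + 13x) = sum_{k>=0} (-13)^k x^k.
So the coefficient of x^11 is (-13)^11 = -1792160394037.

-1792160394037


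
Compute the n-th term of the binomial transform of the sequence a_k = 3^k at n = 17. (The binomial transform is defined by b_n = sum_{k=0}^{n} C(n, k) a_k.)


With a_k = 3^k, b_n = sum_{k=0}^{n} C(n, k) 3^k = (1 + 3)^n by the binomial theorem.
For n = 17: (1 + 3)^17 = 4^17 = 17179869184.

17179869184


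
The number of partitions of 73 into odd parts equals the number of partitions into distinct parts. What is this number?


Computing partitions of 73 into odd parts (1, 3, 5, ...):
Using the generating function prod_{k>=0} 1/(1-x^(2k+1)),
the count is 40026

40026


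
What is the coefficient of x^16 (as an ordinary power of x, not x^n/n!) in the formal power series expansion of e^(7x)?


The exponential series is e^y = sum_{k>=0} y^k / k!. Substituting y = 7x gives
e^(7x) = sum_{k>=0} 7^k x^k / k!.
So the coefficient of x^n is a^n/n! with a = 7, n = 16:
7^16 / 16! = 33232930569601/20922789888000 = 678223072849/426995712000

678223072849/426995712000


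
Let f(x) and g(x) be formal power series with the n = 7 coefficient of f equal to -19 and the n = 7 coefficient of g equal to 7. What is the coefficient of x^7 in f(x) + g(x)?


Addition of formal power series is termwise.
The coefficient of x^7 in f + g = -19 + 7
= -12

-12


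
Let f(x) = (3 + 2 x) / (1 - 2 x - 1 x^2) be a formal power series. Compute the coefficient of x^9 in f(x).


Write f(x) = sum_{k>=0} a_k x^k. Multiplying both sides by 1 - 2 x - 1 x^2 gives
(1 - 2 x - 1 x^2) sum_{k>=0} a_k x^k = 3 + 2 x.
Matching coefficients:
 x^0: a_0 = 3
 x^1: a_1 - 2 a_0 = 2  =>  a_1 = 2*3 + 2 = 8
 x^k (k >= 2): a_k = 2 a_{k-1} + 1 a_{k-2}.
Iterating: a_2 = 19, a_3 = 46, a_4 = 111, a_5 = 268, a_6 = 647, a_7 = 1562, a_8 = 3771, a_9 = 9104.
So the coefficient of x^9 is 9104.

9104


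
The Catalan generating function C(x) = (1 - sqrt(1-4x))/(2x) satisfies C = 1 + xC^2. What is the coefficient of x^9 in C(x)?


Substituting x -> x scales the n-th coefficient by 1, so [x^9] C(x) = C_9.
C_9 = C(2*9, 9)/(10) = 48620/10 = 4862.
= 4862.

4862


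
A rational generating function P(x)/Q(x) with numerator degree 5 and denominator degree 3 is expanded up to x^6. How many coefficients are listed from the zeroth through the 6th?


Expanding up to x^6 gives the coefficients for x^0, x^1, ..., x^6.
That is 6 + 1 = 7 coefficients in total.

7


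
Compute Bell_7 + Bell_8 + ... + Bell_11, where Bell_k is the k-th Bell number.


Recall Bell_k counts set partitions of a k-set (with Bell_0 = 1 by convention).
Bell_7 through Bell_11: 877, 4140, 21147, 115975, 678570
Sum = 877 + 4140 + 21147 + 115975 + 678570 = 820709.

820709


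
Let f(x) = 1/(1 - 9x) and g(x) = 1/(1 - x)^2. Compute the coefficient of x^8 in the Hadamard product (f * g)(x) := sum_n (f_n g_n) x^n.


f has coefficients f_k = 9^k. For g = 1/(1 - x)^2 the coefficient is g_k = C(k + 1, 1) = k + 1. The Hadamard coefficient is (f * g)_k = 9^k * (k + 1).
For k = 8: 9^8 * 9 = 43046721 * 9 = 387420489.

387420489


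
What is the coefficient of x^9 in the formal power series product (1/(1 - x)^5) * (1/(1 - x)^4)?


Combine the factors: (1/(1 - x)^5) * (1/(1 - x)^4) = 1/(1 - x)^9.
Then use 1/(1 - x)^r = sum_{k>=0} C(k + r - 1, r - 1) x^k with r = 9 and k = 9:
C(17, 8) = 24310.

24310


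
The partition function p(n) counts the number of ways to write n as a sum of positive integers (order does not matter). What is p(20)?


Using the generating function prod_{k>=1} 1/(1-x^k), we compute p(20).
By dynamic programming over parts 1 through 20:
p(20) = 627

627


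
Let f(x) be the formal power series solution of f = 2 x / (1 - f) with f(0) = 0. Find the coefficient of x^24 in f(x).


Apply Lagrange inversion: f = 2 x * phi(f) with phi(t) = 1/(1 - t), so
[x^n] f = 2^n * (1/n) [t^(n-1)] phi(t)^n = 2^n * (1/n) [t^(n-1)] (1 - t)^(-n) = 2^n * (1/n) C(2n - 2, n - 1) = 2^n * C_{n-1}.
For n = 24: C_23 = C(46, 23) / 24 = 8233430727600/24 = 343059613650.
With the 2^24 = 16777216 factor, the coefficient is 16777216 * 343059613650 = 5755585239082598400.

5755585239082598400


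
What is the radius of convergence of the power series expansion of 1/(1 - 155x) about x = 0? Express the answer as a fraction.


Expanding 1/(1 - 155x) = sum_{k>=0} 155^k x^k, the series converges when |155x| < 1, i.e., |x| < 1/155.
So the radius of convergence is 1/155 = 1/155.

1/155


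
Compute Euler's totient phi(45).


phi(n) counts integers in [1, n] coprime to n. Using the multiplicative formula phi(n) = n * prod_{p | n} (1 - 1/p):
45 = 3^2 * 5, so
phi(45) = 45 * (1 - 1/3) * (1 - 1/5) = 24.

24


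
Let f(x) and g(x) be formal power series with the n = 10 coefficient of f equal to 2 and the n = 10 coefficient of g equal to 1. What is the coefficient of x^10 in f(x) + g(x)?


Addition of formal power series is termwise.
The coefficient of x^10 in f + g = 2 + 1
= 3

3


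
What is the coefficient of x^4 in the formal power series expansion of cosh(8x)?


The Maclaurin series is cosh(t) = sum_{m>=0} t^(2m) / (2m)!, so substituting t = 8x, only even powers of x are nonzero, with coefficient of x^(2m) equal to 8^(2m) / (2m)!.
For x^4 the coefficient is 8^4/4! = 4096/24 = 512/3.

512/3


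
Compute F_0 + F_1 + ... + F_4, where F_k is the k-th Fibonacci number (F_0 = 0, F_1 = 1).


Use the identity sum_{k=0}^{N} F_k = F_{N+2} - 1 (which follows from F_{k+2} - F_{k+1} = F_k). Then
sum_{k=0}^{4} F_k = (F_{6} - 1) - (F_{1} - 1) = F_{6} - F_{1}.
Computing: F_{6} = 8, F_{1} = 1, so
Sum = 8 - 1 = 7.

7


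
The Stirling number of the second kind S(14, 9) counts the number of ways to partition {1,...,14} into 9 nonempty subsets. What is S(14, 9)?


Using the explicit formula S(n,k) = (1/k!) sum_{j=0}^{k} (-1)^(k-j) C(k,j) j^n:
S(14, 9) = 5135130
Equivalently, S(n,k) is n! times the coefficient of x^n in the EGF (e^x - 1)^k / k!.

5135130


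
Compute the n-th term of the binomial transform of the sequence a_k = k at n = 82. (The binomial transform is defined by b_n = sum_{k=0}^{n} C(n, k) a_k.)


With a_k = k, b_n = sum_{k=0}^{n} C(n, k) k. Using k * C(n, k) = n * C(n-1, k-1) gives b_n = n * sum_{k>=1} C(n-1, k-1) = n * 2^(n-1).
For n = 82: 82 * 2^81 = 82 * 2417851639229258349412352 = 198263834416799184651812864.

198263834416799184651812864


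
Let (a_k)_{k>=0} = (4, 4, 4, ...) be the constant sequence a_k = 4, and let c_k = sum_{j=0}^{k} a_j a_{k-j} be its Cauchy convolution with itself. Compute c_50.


Since a_j = 4 for all j >= 0, the convolution sum becomes
c_k = sum_{j=0}^{k} 4 * 4 = 16 * (k + 1).
Equivalently, the generating function of (a_k) is 4/(1 - x) and its square is 16/(1 - x)^2 = sum_{k>=0} 16(k + 1) x^k.
For k = 50: 16 * 51 = 816.

816


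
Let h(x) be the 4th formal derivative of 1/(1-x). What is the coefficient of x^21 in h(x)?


Differentiating 4 times: d^4/dx^4 [1/(1-x)] = 4!/(1-x)^5.
The expansion 1/(1-x)^5 = sum_{k>=0} C(k+4, 4) x^k, so the coefficient of x^n in 4!/(1-x)^5 is 4! * C(n+4, 4).
For n = 21: 24 * C(25, 4) = 24 * 12650 = 303600

303600


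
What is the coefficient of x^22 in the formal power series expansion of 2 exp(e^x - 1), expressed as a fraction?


exp(e^x - 1) is the exponential generating function for the Bell numbers Bell_k: exp(e^x - 1) = sum_{k>=0} Bell_k x^k / k!.
So the coefficient of x^22 in 2 exp(e^x - 1) is 2 Bell_22 / 22!.
Computing: Bell_22 = 4506715738447323 and 22! = 1124000727777607680000, giving
2 * 4506715738447323/1124000727777607680000 = 88366975263673/11019614978211840000.

88366975263673/11019614978211840000


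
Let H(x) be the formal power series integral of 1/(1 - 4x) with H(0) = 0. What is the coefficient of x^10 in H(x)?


1/(1 - 4x) = sum_{k>=0} 4^k x^k. Integrating termwise with H(0) = 0:
H(x) = sum_{k>=0} 4^k x^(k+1) / (k+1) = sum_{m>=1} 4^(m-1) x^m / m.
For m = 10: 4^9/10 = 262144/10 = 131072/5.

131072/5


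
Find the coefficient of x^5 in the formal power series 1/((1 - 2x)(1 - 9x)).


By partial fractions or Cauchy convolution:
The coefficient equals sum_{k=0}^{5} 2^k * 9^(5-k).
= 75911

75911


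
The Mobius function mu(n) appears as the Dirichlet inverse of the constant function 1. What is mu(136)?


136 has a squared prime factor, so mu(136) = 0.
Factorization reveals a repeated prime.

0


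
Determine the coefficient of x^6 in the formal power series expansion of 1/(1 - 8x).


The geometric series identity gives 1/(1 - c x) = sum_{k>=0} c^k x^k, so the coefficient of x^k is c^k.
Here c = 8 and k = 6.
Computing: 8^6 = 262144

262144


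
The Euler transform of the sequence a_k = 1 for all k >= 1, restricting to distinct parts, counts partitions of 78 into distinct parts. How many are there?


Partitions of 78 into distinct parts can be computed via generating function.
Product (1+x)(1+x^2)(1+x^3)...
The coefficient of x^78 = 64234

64234


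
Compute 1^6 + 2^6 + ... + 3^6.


This power sum has a closed form given by Faulhaber's formula
sum_{k=1}^{m} k^p = (1 / (p + 1)) * sum_{j=0}^{p} C(p + 1, j) B_j m^(p + 1 - j),
but for small m direct computation is fastest:
1 + 64 + 729 = 794.

794


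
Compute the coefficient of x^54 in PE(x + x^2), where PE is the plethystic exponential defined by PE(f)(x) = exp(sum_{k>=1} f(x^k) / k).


With f(x) = x + x^2, the exponent is sum_{k>=1} (x^k + x^(2k)) / k = -ln(1 - x) - ln(1 - x^2). Exponentiating:
PE(x + x^2) = 1 / ((1 - x)(1 - x^2)).
This is the generating function for partitions of n into parts of size 1 or 2. The number of 2's can be any j in 0..27, and the rest are 1's, so
[x^54] = floor(54/2) + 1 = 28.

28


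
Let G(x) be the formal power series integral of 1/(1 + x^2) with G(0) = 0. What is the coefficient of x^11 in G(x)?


1/(1 + x^2) = sum_{j>=0} (-1)^j x^(2j). Integrating termwise with G(0) = 0:
G(x) = sum_{j>=0} (-1)^j x^(2j+1) / (2j+1) = arctan(x).
Only odd powers are nonzero. For x^11 write 11 = 2*5 + 1, giving
(-1)^5 / 11 = -1/11 = -1/11.

-1/11


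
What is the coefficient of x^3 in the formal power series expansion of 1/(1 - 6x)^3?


The general identity 1/(1 - c x)^r = sum_{k>=0} c^k C(k + r - 1, r - 1) x^k follows by substituting y = c x into 1/(1 - y)^r = sum_{k>=0} C(k + r - 1, r - 1) y^k.
For c = 6, r = 3, k = 3:
6^3 * C(5, 2) = 216 * 10 = 2160.

2160


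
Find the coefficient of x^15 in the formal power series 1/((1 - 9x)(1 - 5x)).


By partial fractions or Cauchy convolution:
The coefficient equals sum_{k=0}^{15} 9^k * 5^(15-k).
= 463216900240304

463216900240304


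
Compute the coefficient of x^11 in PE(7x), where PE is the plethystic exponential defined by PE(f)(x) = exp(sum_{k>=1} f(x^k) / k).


With f(x) = 7x, the exponent is sum_{k>=1} 7 x^k / k = 7 * (-ln(1 - x)). Exponentiating:
PE(7x) = exp(-7 ln(1 - x)) = 1/(1 - x)^7.
By the negative binomial expansion, [x^n] 1/(1 - x)^7 = C(n + 6, 6).
For n = 11: C(17, 6) = 12376.

12376


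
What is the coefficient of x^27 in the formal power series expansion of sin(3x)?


The Maclaurin series is sin(t) = sum_{k>=0} (-1)^k t^(2k+1) / (2k+1)!, so substituting t = 3x, only odd powers of x are nonzero, with coefficient of x^(2k+1) equal to (-1)^k 3^(2k+1) / (2k+1)!.
Write 27 = 2*13 + 1, giving the coefficient (-1)^13 * 3^27 / 27! = -7625597484987/10888869450418352160768000000 = -4782969/6829776306569216000000.

-4782969/6829776306569216000000


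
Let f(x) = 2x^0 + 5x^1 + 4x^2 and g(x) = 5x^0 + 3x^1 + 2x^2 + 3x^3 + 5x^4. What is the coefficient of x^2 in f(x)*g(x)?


Cauchy product at x^2:
2*2 + 5*3 + 4*5
= 39

39


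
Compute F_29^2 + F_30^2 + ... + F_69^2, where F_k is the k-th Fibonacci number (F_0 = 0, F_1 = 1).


There is a standard identity sum_{k=0}^{N} F_k^2 = F_N * F_{N+1} (proved inductively from the telescoping relation F_k^2 = F_k F_{k+1} - F_{k-1} F_k). Then
sum_{k=29}^{69} F_k^2 = F_69 F_70 - F_28 F_29.
Computing: F_69 = 117669030460994, F_70 = 190392490709135, F_28 = 317811, F_29 = 514229.
Sum = 117669030460994 * 190392490709135 - 317811 * 514229 = 22403299788797723287589347471.

22403299788797723287589347471


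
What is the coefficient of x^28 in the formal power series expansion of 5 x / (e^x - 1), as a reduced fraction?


The exponential generating function for Bernoulli numbers is
x / (e^x - 1) = sum_{k>=0} B_k x^k / k!.
So the coefficient of x^28 in 5 x / (e^x - 1) is 5 B_28 / 28!.
Computing: B_28 = -23749461029/870, 28! = 304888344611713860501504000000, giving
5 * -23749461029/870 / 304888344611713860501504000000 = -3392780147/7578653137491173103894528000000.

-3392780147/7578653137491173103894528000000


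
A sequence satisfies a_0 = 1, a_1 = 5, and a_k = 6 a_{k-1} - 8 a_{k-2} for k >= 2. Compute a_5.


The characteristic equation is t^2 - 6 t + 8 = 0, with roots r_1 = 4 and r_2 = 2 (so c_1 = r_1 + r_2, c_2 = -r_1 r_2 as required).
One can use the closed form a_n = A r_1^n + B r_2^n, but direct iteration is more reliable:
a_0 = 1, a_1 = 5, a_2 = 22, a_3 = 92, a_4 = 376, a_5 = 1520.
So a_5 = 1520.

1520


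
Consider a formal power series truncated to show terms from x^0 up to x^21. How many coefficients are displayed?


From x^0 to x^21 inclusive, the count is 21 - 0 + 1 = 22.

22


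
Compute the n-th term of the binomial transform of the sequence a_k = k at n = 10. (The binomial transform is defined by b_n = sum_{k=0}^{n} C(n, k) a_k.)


With a_k = k, b_n = sum_{k=0}^{n} C(n, k) k. Using k * C(n, k) = n * C(n-1, k-1) gives b_n = n * sum_{k>=1} C(n-1, k-1) = n * 2^(n-1).
For n = 10: 10 * 2^9 = 10 * 512 = 5120.

5120


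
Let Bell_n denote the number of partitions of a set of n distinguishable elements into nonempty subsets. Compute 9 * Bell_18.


Bell_18 can be computed from the Bell triangle or from Dobinski's identity Bell_n = (1/e) * sum_{k>=0} k^n / k!.
Computing Bell_18 = 682076806159.
Then 9 * 682076806159 = 6138691255431.

6138691255431


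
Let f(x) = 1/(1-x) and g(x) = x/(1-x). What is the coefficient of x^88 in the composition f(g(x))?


First simplify the composition: f(g(x)) = 1/(1 - x/(1-x)) = (1-x)/((1-x) - x) = (1-x)/(1-2x).
Now extract the coefficient. Write (1-x)/(1-2x) = 1/(1-2x) - x/(1-2x).
The coefficient of x^n in 1/(1-2x) is 2^n, and in x/(1-2x) is 2^(n-1) (for n >= 1).
So the coefficient of x^88 is 2^88 - 2^87 = 309485009821345068724781056 - 154742504910672534362390528 = 154742504910672534362390528.

154742504910672534362390528


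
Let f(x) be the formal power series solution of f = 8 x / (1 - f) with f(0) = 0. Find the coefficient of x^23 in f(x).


Apply Lagrange inversion: f = 8 x * phi(f) with phi(t) = 1/(1 - t), so
[x^n] f = 8^n * (1/n) [t^(n-1)] phi(t)^n = 8^n * (1/n) [t^(n-1)] (1 - t)^(-n) = 8^n * (1/n) C(2n - 2, n - 1) = 8^n * C_{n-1}.
For n = 23: C_22 = C(44, 22) / 23 = 2104098963720/23 = 91482563640.
With the 8^23 = 590295810358705651712 factor, the coefficient is 590295810358705651712 * 91482563640 = 54001774037565661010770714951680.

54001774037565661010770714951680


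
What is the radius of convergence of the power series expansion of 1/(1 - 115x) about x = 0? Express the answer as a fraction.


Expanding 1/(1 - 115x) = sum_{k>=0} 115^k x^k, the series converges when |115x| < 1, i.e., |x| < 1/115.
So the radius of convergence is 1/115 = 1/115.

1/115


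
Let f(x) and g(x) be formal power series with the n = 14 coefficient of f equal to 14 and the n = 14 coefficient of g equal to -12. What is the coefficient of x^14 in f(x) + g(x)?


Addition of formal power series is termwise.
The coefficient of x^14 in f + g = 14 + -12
= 2

2


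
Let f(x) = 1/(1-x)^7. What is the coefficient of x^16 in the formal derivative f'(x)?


Differentiate: d/dx [ 1/(1-x)^r ] = r / (1-x)^(r+1).
Here r = 7, so f'(x) = 7 / (1-x)^8.
The expansion of 1/(1-x)^(r+1) has coefficient of x^n equal to C(n+r, r).
So the coefficient of x^16 in f'(x) is
7 * C(23, 7) = 7 * 245157 = 1716099

1716099


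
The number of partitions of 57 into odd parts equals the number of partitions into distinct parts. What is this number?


Computing partitions of 57 into odd parts (1, 3, 5, ...):
Using the generating function prod_{k>=0} 1/(1-x^(2k+1)),
the count is 7917

7917
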